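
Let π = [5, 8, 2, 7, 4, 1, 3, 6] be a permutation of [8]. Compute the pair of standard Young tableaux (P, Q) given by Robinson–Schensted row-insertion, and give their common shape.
P = [1, 3, 6] / [2, 4] / [5, 7] / [8];  Q = [1, 2, 8] / [3, 4] / [5, 7] / [6];  common shape = (3, 2, 2, 1)

Row-insert the values π_1, π_2, … into P one at a time, bumping the leftmost entry strictly greater than the inserted value down to the next row. The recording tableau Q records, in position (i, j), the step at which that cell was added to P.
  Insert 5 (step 1): P = [5];  Q = [1]
  Insert 8 (step 2): P = [5, 8];  Q = [1, 2]
  Insert 2 (step 3): P = [2, 8] / [5];  Q = [1, 2] / [3]
  Insert 7 (step 4): P = [2, 7] / [5, 8];  Q = [1, 2] / [3, 4]
  Insert 4 (step 5): P = [2, 4] / [5, 7] / [8];  Q = [1, 2] / [3, 4] / [5]
  Insert 1 (step 6): P = [1, 4] / [2, 7] / [5] / [8];  Q = [1, 2] / [3, 4] / [5] / [6]
  Insert 3 (step 7): P = [1, 3] / [2, 4] / [5, 7] / [8];  Q = [1, 2] / [3, 4] / [5, 7] / [6]
  Insert 6 (step 8): P = [1, 3, 6] / [2, 4] / [5, 7] / [8];  Q = [1, 2, 8] / [3, 4] / [5, 7] / [6]
Final shape: (3, 2, 2, 1).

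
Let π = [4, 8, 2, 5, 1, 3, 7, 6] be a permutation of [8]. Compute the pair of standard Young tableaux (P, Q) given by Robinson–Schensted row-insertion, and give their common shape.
P = [1, 3, 6] / [2, 5, 7] / [4, 8];  Q = [1, 2, 7] / [3, 4, 8] / [5, 6];  common shape = (3, 3, 2)

Row-insert the values π_1, π_2, … into P one at a time, bumping the leftmost entry strictly greater than the inserted value down to the next row. The recording tableau Q records, in position (i, j), the step at which that cell was added to P.
  Insert 4 (step 1): P = [4];  Q = [1]
  Insert 8 (step 2): P = [4, 8];  Q = [1, 2]
  Insert 2 (step 3): P = [2, 8] / [4];  Q = [1, 2] / [3]
  Insert 5 (step 4): P = [2, 5] / [4, 8];  Q = [1, 2] / [3, 4]
  Insert 1 (step 5): P = [1, 5] / [2, 8] / [4];  Q = [1, 2] / [3, 4] / [5]
  Insert 3 (step 6): P = [1, 3] / [2, 5] / [4, 8];  Q = [1, 2] / [3, 4] / [5, 6]
  Insert 7 (step 7): P = [1, 3, 7] / [2, 5] / [4, 8];  Q = [1, 2, 7] / [3, 4] / [5, 6]
  Insert 6 (step 8): P = [1, 3, 6] / [2, 5, 7] / [4, 8];  Q = [1, 2, 7] / [3, 4, 8] / [5, 6]
Final shape: (3, 3, 2).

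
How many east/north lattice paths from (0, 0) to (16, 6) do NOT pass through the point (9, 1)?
Number of paths = 66693

Total paths from (0, 0) to (16, 6): C(22, 16) = 74613. Paths through (9, 1): (paths (0, 0) → (9, 1)) × (paths (9, 1) → (16, 6)) = C(10, 9) · C(12, 7) = 10 · 792 = 7920. Avoidance count = 74613 − 7920 = 66693.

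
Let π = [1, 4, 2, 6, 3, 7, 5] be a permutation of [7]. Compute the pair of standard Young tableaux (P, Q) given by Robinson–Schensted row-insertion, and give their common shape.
P = [1, 2, 3, 5] / [4, 6, 7];  Q = [1, 2, 4, 6] / [3, 5, 7];  common shape = (4, 3)

Row-insert the values π_1, π_2, … into P one at a time, bumping the leftmost entry strictly greater than the inserted value down to the next row. The recording tableau Q records, in position (i, j), the step at which that cell was added to P.
  Insert 1 (step 1): P = [1];  Q = [1]
  Insert 4 (step 2): P = [1, 4];  Q = [1, 2]
  Insert 2 (step 3): P = [1, 2] / [4];  Q = [1, 2] / [3]
  Insert 6 (step 4): P = [1, 2, 6] / [4];  Q = [1, 2, 4] / [3]
  Insert 3 (step 5): P = [1, 2, 3] / [4, 6];  Q = [1, 2, 4] / [3, 5]
  Insert 7 (step 6): P = [1, 2, 3, 7] / [4, 6];  Q = [1, 2, 4, 6] / [3, 5]
  Insert 5 (step 7): P = [1, 2, 3, 5] / [4, 6, 7];  Q = [1, 2, 4, 6] / [3, 5, 7]
Final shape: (4, 3).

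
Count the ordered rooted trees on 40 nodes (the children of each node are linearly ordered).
C_39 = 680425371729975800390

These ordered rooted trees are counted by the Catalan number C_n = (1/(n + 1)) · C(2n, n). For n = 39: C_39 = (1/40) · C(78, 39) = 27217014869199032015600/40 = 680425371729975800390.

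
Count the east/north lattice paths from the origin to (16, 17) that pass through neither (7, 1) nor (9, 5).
Number of paths = 1055629094

Inclusion–exclusion. Total paths: C(33, 16) = 1166803110. Through P₁: C(8, 7)·C(25, 9) = 16343800. Through P₂: C(14, 9)·C(19, 7) = 100876776. Since P₁ is strictly southwest of P₂, a monotone path through both must visit P₁ then P₂; paths through both = C(8, 7)·C(6, 2)·C(19, 7) = 6046560. Avoid both = 1166803110 − 16343800 − 100876776 + 6046560 = 1055629094.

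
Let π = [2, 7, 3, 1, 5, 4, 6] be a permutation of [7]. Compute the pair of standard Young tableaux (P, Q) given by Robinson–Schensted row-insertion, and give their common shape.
P = [1, 3, 4, 6] / [2, 5] / [7];  Q = [1, 2, 5, 7] / [3, 6] / [4];  common shape = (4, 2, 1)

Row-insert the values π_1, π_2, … into P one at a time, bumping the leftmost entry strictly greater than the inserted value down to the next row. The recording tableau Q records, in position (i, j), the step at which that cell was added to P.
  Insert 2 (step 1): P = [2];  Q = [1]
  Insert 7 (step 2): P = [2, 7];  Q = [1, 2]
  Insert 3 (step 3): P = [2, 3] / [7];  Q = [1, 2] / [3]
  Insert 1 (step 4): P = [1, 3] / [2] / [7];  Q = [1, 2] / [3] / [4]
  Insert 5 (step 5): P = [1, 3, 5] / [2] / [7];  Q = [1, 2, 5] / [3] / [4]
  Insert 4 (step 6): P = [1, 3, 4] / [2, 5] / [7];  Q = [1, 2, 5] / [3, 6] / [4]
  Insert 6 (step 7): P = [1, 3, 4, 6] / [2, 5] / [7];  Q = [1, 2, 5, 7] / [3, 6] / [4]
Final shape: (4, 2, 1).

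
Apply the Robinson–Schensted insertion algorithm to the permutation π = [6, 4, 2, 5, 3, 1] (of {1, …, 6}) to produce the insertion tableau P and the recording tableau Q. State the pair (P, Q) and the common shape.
P = [1, 3] / [2, 5] / [4] / [6];  Q = [1, 4] / [2, 5] / [3] / [6];  common shape = (2, 2, 1, 1)

Row-insert the values π_1, π_2, … into P one at a time, bumping the leftmost entry strictly greater than the inserted value down to the next row. The recording tableau Q records, in position (i, j), the step at which that cell was added to P.
  Insert 6 (step 1): P = [6];  Q = [1]
  Insert 4 (step 2): P = [4] / [6];  Q = [1] / [2]
  Insert 2 (step 3): P = [2] / [4] / [6];  Q = [1] / [2] / [3]
  Insert 5 (step 4): P = [2, 5] / [4] / [6];  Q = [1, 4] / [2] / [3]
  Insert 3 (step 5): P = [2, 3] / [4, 5] / [6];  Q = [1, 4] / [2, 5] / [3]
  Insert 1 (step 6): P = [1, 3] / [2, 5] / [4] / [6];  Q = [1, 4] / [2, 5] / [3] / [6]
Final shape: (2, 2, 1, 1).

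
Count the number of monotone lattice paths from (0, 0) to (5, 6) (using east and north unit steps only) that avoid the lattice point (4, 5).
Number of paths = 210

Total paths from (0, 0) to (5, 6): C(11, 5) = 462. Paths through (4, 5): (paths (0, 0) → (4, 5)) × (paths (4, 5) → (5, 6)) = C(9, 4) · C(2, 1) = 126 · 2 = 252. Avoidance count = 462 − 252 = 210.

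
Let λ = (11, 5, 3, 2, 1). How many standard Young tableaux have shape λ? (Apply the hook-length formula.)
# SYT of shape (11, 5, 3, 2, 1) = 584965920

Hook-length formula: f^λ = n! / Π hook(c), product over all cells c of the Young diagram. For λ = (11, 5, 3, 2, 1), n = 22 boxes. Hook lengths by row (left-to-right, top-to-bottom): [15, 13, 11, 9, 8, 6, 5, 4, 3, 2, 1]; [8, 6, 4, 2, 1]; [5, 3, 1]; [3, 1]; [1]. Product of hooks = 1921480704000. So f^λ = 22! / 1921480704000 = 1124000727777607680000 / 1921480704000 = 584965920.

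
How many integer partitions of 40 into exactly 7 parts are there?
p(40, 7 parts) = 2738

Partitions of n into exactly k parts are in bijection with partitions of n − k into at most k parts (subtract 1 from each part). So p(40, exactly 7) = p(33, parts ≤ 7). Computing via the recurrence p(m, j) = p(m, j−1) + p(m−j, j) gives 2738.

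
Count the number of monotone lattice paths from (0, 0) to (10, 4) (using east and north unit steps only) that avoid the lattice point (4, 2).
Number of paths = 581

Total paths from (0, 0) to (10, 4): C(14, 10) = 1001. Paths through (4, 2): (paths (0, 0) → (4, 2)) × (paths (4, 2) → (10, 4)) = C(6, 4) · C(8, 6) = 15 · 28 = 420. Avoidance count = 1001 − 420 = 581.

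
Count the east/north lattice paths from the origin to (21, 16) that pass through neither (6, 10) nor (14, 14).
Number of paths = 11139733518

Inclusion–exclusion. Total paths: C(37, 21) = 12875774670. Through P₁: C(16, 6)·C(21, 15) = 434546112. Through P₂: C(28, 14)·C(9, 7) = 1444197600. Since P₁ is strictly southwest of P₂, a monotone path through both must visit P₁ then P₂; paths through both = C(16, 6)·C(12, 8)·C(9, 7) = 142702560. Avoid both = 12875774670 − 434546112 − 1444197600 + 142702560 = 11139733518.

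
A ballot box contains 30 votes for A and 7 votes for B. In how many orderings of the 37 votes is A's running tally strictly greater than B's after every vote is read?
Strict-lead orderings = 6399888

Total orderings of the 37 votes with 30 for A: C(37, 30) = 10295472. By the Bertrand ballot formula (Cycle Lemma / reflection principle), the number of orderings in which A is strictly ahead of B throughout is (p − q)/(p + q) · C(p + q, p) = (30 − 7)/(30 + 7) · 10295472 = 6399888.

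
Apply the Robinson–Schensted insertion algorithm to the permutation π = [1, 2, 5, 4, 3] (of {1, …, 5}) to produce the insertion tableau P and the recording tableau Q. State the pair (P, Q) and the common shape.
P = [1, 2, 3] / [4] / [5];  Q = [1, 2, 3] / [4] / [5];  common shape = (3, 1, 1)

Row-insert the values π_1, π_2, … into P one at a time, bumping the leftmost entry strictly greater than the inserted value down to the next row. The recording tableau Q records, in position (i, j), the step at which that cell was added to P.
  Insert 1 (step 1): P = [1];  Q = [1]
  Insert 2 (step 2): P = [1, 2];  Q = [1, 2]
  Insert 5 (step 3): P = [1, 2, 5];  Q = [1, 2, 3]
  Insert 4 (step 4): P = [1, 2, 4] / [5];  Q = [1, 2, 3] / [4]
  Insert 3 (step 5): P = [1, 2, 3] / [4] / [5];  Q = [1, 2, 3] / [4] / [5]
Final shape: (3, 1, 1).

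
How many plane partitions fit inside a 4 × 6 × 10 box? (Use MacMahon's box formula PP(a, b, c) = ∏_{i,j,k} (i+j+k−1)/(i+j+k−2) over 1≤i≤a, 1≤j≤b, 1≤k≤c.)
PP(4, 6, 10) = 3031952379456

Evaluate the triple product over i = 1..4, j = 1..6, k = 1..10. The factors are (2/1) · (3/2) · (4/3) · (5/4) · (6/5) · (7/6) · (8/7) · (9/8) · … (240 factors total). The numerators and denominators telescope so the product is an integer; carrying out the multiplication exactly gives PP(4, 6, 10) = 3031952379456.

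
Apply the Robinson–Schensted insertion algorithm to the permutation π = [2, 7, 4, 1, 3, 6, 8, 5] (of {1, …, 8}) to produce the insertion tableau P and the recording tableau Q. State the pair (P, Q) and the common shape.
P = [1, 3, 5, 8] / [2, 4, 6] / [7];  Q = [1, 2, 6, 7] / [3, 5, 8] / [4];  common shape = (4, 3, 1)

Row-insert the values π_1, π_2, … into P one at a time, bumping the leftmost entry strictly greater than the inserted value down to the next row. The recording tableau Q records, in position (i, j), the step at which that cell was added to P.
  Insert 2 (step 1): P = [2];  Q = [1]
  Insert 7 (step 2): P = [2, 7];  Q = [1, 2]
  Insert 4 (step 3): P = [2, 4] / [7];  Q = [1, 2] / [3]
  Insert 1 (step 4): P = [1, 4] / [2] / [7];  Q = [1, 2] / [3] / [4]
  Insert 3 (step 5): P = [1, 3] / [2, 4] / [7];  Q = [1, 2] / [3, 5] / [4]
  Insert 6 (step 6): P = [1, 3, 6] / [2, 4] / [7];  Q = [1, 2, 6] / [3, 5] / [4]
  Insert 8 (step 7): P = [1, 3, 6, 8] / [2, 4] / [7];  Q = [1, 2, 6, 7] / [3, 5] / [4]
  Insert 5 (step 8): P = [1, 3, 5, 8] / [2, 4, 6] / [7];  Q = [1, 2, 6, 7] / [3, 5, 8] / [4]
Final shape: (4, 3, 1).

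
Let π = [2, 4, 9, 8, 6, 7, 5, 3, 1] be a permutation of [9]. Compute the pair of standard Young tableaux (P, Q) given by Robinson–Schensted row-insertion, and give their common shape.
P = [1, 3, 5, 7] / [2] / [4] / [6] / [8] / [9];  Q = [1, 2, 3, 6] / [4] / [5] / [7] / [8] / [9];  common shape = (4, 1, 1, 1, 1, 1)

Row-insert the values π_1, π_2, … into P one at a time, bumping the leftmost entry strictly greater than the inserted value down to the next row. The recording tableau Q records, in position (i, j), the step at which that cell was added to P.
  Insert 2 (step 1): P = [2];  Q = [1]
  Insert 4 (step 2): P = [2, 4];  Q = [1, 2]
  Insert 9 (step 3): P = [2, 4, 9];  Q = [1, 2, 3]
  Insert 8 (step 4): P = [2, 4, 8] / [9];  Q = [1, 2, 3] / [4]
  Insert 6 (step 5): P = [2, 4, 6] / [8] / [9];  Q = [1, 2, 3] / [4] / [5]
  Insert 7 (step 6): P = [2, 4, 6, 7] / [8] / [9];  Q = [1, 2, 3, 6] / [4] / [5]
  Insert 5 (step 7): P = [2, 4, 5, 7] / [6] / [8] / [9];  Q = [1, 2, 3, 6] / [4] / [5] / [7]
  Insert 3 (step 8): P = [2, 3, 5, 7] / [4] / [6] / [8] / [9];  Q = [1, 2, 3, 6] / [4] / [5] / [7] / [8]
  Insert 1 (step 9): P = [1, 3, 5, 7] / [2] / [4] / [6] / [8] / [9];  Q = [1, 2, 3, 6] / [4] / [5] / [7] / [8] / [9]
Final shape: (4, 1, 1, 1, 1, 1).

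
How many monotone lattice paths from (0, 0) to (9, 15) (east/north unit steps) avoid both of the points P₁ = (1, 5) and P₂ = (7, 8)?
Number of paths = 831440

Inclusion–exclusion. Total paths: C(24, 9) = 1307504. Through P₁: C(6, 1)·C(18, 8) = 262548. Through P₂: C(15, 7)·C(9, 2) = 231660. Since P₁ is strictly southwest of P₂, a monotone path through both must visit P₁ then P₂; paths through both = C(6, 1)·C(9, 6)·C(9, 2) = 18144. Avoid both = 1307504 − 262548 − 231660 + 18144 = 831440.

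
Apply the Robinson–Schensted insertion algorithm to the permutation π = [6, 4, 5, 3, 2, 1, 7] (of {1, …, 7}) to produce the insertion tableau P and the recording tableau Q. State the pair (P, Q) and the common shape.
P = [1, 5, 7] / [2] / [3] / [4] / [6];  Q = [1, 3, 7] / [2] / [4] / [5] / [6];  common shape = (3, 1, 1, 1, 1)

Row-insert the values π_1, π_2, … into P one at a time, bumping the leftmost entry strictly greater than the inserted value down to the next row. The recording tableau Q records, in position (i, j), the step at which that cell was added to P.
  Insert 6 (step 1): P = [6];  Q = [1]
  Insert 4 (step 2): P = [4] / [6];  Q = [1] / [2]
  Insert 5 (step 3): P = [4, 5] / [6];  Q = [1, 3] / [2]
  Insert 3 (step 4): P = [3, 5] / [4] / [6];  Q = [1, 3] / [2] / [4]
  Insert 2 (step 5): P = [2, 5] / [3] / [4] / [6];  Q = [1, 3] / [2] / [4] / [5]
  Insert 1 (step 6): P = [1, 5] / [2] / [3] / [4] / [6];  Q = [1, 3] / [2] / [4] / [5] / [6]
  Insert 7 (step 7): P = [1, 5, 7] / [2] / [3] / [4] / [6];  Q = [1, 3, 7] / [2] / [4] / [5] / [6]
Final shape: (3, 1, 1, 1, 1).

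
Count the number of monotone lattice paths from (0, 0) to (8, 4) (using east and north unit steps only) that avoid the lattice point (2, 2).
Number of paths = 327

Total paths from (0, 0) to (8, 4): C(12, 8) = 495. Paths through (2, 2): (paths (0, 0) → (2, 2)) × (paths (2, 2) → (8, 4)) = C(4, 2) · C(8, 6) = 6 · 28 = 168. Avoidance count = 495 − 168 = 327.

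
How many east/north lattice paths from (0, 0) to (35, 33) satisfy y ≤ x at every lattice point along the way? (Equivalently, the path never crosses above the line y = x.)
Number of paths = 2303341452757570498

By the reflection principle (André's argument), the number of monotone paths to (35, 33) with n ≤ m that never go above y = x is C(68, 35) − C(68, 36) = 27640097433090845976 − 25336755980333275478 = 2303341452757570498.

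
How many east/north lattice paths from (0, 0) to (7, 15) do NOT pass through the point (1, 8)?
Number of paths = 155100

Total paths from (0, 0) to (7, 15): C(22, 7) = 170544. Paths through (1, 8): (paths (0, 0) → (1, 8)) × (paths (1, 8) → (7, 15)) = C(9, 1) · C(13, 6) = 9 · 1716 = 15444. Avoidance count = 170544 − 15444 = 155100.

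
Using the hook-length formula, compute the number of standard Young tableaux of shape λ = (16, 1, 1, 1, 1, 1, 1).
# SYT of shape (16, 1, 1, 1, 1, 1, 1) = 54264

Hook-length formula: f^λ = n! / Π hook(c), product over all cells c of the Young diagram. For λ = (16, 1, 1, 1, 1, 1, 1), n = 22 boxes. Hook lengths by row (left-to-right, top-to-bottom): [22, 15, 14, 13, 12, 11, 10, 9, 8, 7, 6, 5, 4, 3, 2, 1]; [6]; [5]; [4]; [3]; [2]; [1]. Product of hooks = 20713561989120000. So f^λ = 22! / 20713561989120000 = 1124000727777607680000 / 20713561989120000 = 54264.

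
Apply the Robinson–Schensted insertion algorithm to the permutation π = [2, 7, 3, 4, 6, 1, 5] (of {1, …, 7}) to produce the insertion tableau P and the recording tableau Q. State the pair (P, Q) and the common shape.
P = [1, 3, 4, 5] / [2, 6] / [7];  Q = [1, 2, 4, 5] / [3, 7] / [6];  common shape = (4, 2, 1)

Row-insert the values π_1, π_2, … into P one at a time, bumping the leftmost entry strictly greater than the inserted value down to the next row. The recording tableau Q records, in position (i, j), the step at which that cell was added to P.
  Insert 2 (step 1): P = [2];  Q = [1]
  Insert 7 (step 2): P = [2, 7];  Q = [1, 2]
  Insert 3 (step 3): P = [2, 3] / [7];  Q = [1, 2] / [3]
  Insert 4 (step 4): P = [2, 3, 4] / [7];  Q = [1, 2, 4] / [3]
  Insert 6 (step 5): P = [2, 3, 4, 6] / [7];  Q = [1, 2, 4, 5] / [3]
  Insert 1 (step 6): P = [1, 3, 4, 6] / [2] / [7];  Q = [1, 2, 4, 5] / [3] / [6]
  Insert 5 (step 7): P = [1, 3, 4, 5] / [2, 6] / [7];  Q = [1, 2, 4, 5] / [3, 7] / [6]
Final shape: (4, 2, 1).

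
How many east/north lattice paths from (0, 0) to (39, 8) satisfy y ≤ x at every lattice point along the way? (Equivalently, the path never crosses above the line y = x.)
Number of paths = 251565996

By the reflection principle (André's argument), the number of monotone paths to (39, 8) with n ≤ m that never go above y = x is C(47, 39) − C(47, 40) = 314457495 − 62891499 = 251565996.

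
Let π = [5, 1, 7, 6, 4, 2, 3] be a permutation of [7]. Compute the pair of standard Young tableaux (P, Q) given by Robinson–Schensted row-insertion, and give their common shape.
P = [1, 2, 3] / [4, 6] / [5] / [7];  Q = [1, 3, 7] / [2, 4] / [5] / [6];  common shape = (3, 2, 1, 1)

Row-insert the values π_1, π_2, … into P one at a time, bumping the leftmost entry strictly greater than the inserted value down to the next row. The recording tableau Q records, in position (i, j), the step at which that cell was added to P.
  Insert 5 (step 1): P = [5];  Q = [1]
  Insert 1 (step 2): P = [1] / [5];  Q = [1] / [2]
  Insert 7 (step 3): P = [1, 7] / [5];  Q = [1, 3] / [2]
  Insert 6 (step 4): P = [1, 6] / [5, 7];  Q = [1, 3] / [2, 4]
  Insert 4 (step 5): P = [1, 4] / [5, 6] / [7];  Q = [1, 3] / [2, 4] / [5]
  Insert 2 (step 6): P = [1, 2] / [4, 6] / [5] / [7];  Q = [1, 3] / [2, 4] / [5] / [6]
  Insert 3 (step 7): P = [1, 2, 3] / [4, 6] / [5] / [7];  Q = [1, 3, 7] / [2, 4] / [5] / [6]
Final shape: (3, 2, 1, 1).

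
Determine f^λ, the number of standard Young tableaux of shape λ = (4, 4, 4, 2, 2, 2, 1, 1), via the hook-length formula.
# SYT of shape (4, 4, 4, 2, 2, 2, 1, 1) = 35271600

Hook-length formula: f^λ = n! / Π hook(c), product over all cells c of the Young diagram. For λ = (4, 4, 4, 2, 2, 2, 1, 1), n = 20 boxes. Hook lengths by row (left-to-right, top-to-bottom): [11, 8, 4, 3]; [10, 7, 3, 2]; [9, 6, 2, 1]; [6, 3]; [5, 2]; [4, 1]; [2]; [1]. Product of hooks = 68976230400. So f^λ = 20! / 68976230400 = 2432902008176640000 / 68976230400 = 35271600.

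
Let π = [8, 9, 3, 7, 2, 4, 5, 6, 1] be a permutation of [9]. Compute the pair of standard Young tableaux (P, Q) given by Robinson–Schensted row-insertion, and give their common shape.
P = [1, 4, 5, 6] / [2, 7] / [3, 9] / [8];  Q = [1, 2, 7, 8] / [3, 4] / [5, 6] / [9];  common shape = (4, 2, 2, 1)

Row-insert the values π_1, π_2, … into P one at a time, bumping the leftmost entry strictly greater than the inserted value down to the next row. The recording tableau Q records, in position (i, j), the step at which that cell was added to P.
  Insert 8 (step 1): P = [8];  Q = [1]
  Insert 9 (step 2): P = [8, 9];  Q = [1, 2]
  Insert 3 (step 3): P = [3, 9] / [8];  Q = [1, 2] / [3]
  Insert 7 (step 4): P = [3, 7] / [8, 9];  Q = [1, 2] / [3, 4]
  Insert 2 (step 5): P = [2, 7] / [3, 9] / [8];  Q = [1, 2] / [3, 4] / [5]
  Insert 4 (step 6): P = [2, 4] / [3, 7] / [8, 9];  Q = [1, 2] / [3, 4] / [5, 6]
  Insert 5 (step 7): P = [2, 4, 5] / [3, 7] / [8, 9];  Q = [1, 2, 7] / [3, 4] / [5, 6]
  Insert 6 (step 8): P = [2, 4, 5, 6] / [3, 7] / [8, 9];  Q = [1, 2, 7, 8] / [3, 4] / [5, 6]
  Insert 1 (step 9): P = [1, 4, 5, 6] / [2, 7] / [3, 9] / [8];  Q = [1, 2, 7, 8] / [3, 4] / [5, 6] / [9]
Final shape: (4, 2, 2, 1).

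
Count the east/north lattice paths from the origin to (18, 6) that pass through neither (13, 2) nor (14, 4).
Number of paths = 80191

Inclusion–exclusion. Total paths: C(24, 18) = 134596. Through P₁: C(15, 13)·C(9, 5) = 13230. Through P₂: C(18, 14)·C(6, 4) = 45900. Since P₁ is strictly southwest of P₂, a monotone path through both must visit P₁ then P₂; paths through both = C(15, 13)·C(3, 1)·C(6, 4) = 4725. Avoid both = 134596 − 13230 − 45900 + 4725 = 80191.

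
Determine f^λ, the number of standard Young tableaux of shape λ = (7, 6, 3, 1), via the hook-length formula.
# SYT of shape (7, 6, 3, 1) = 918918

Hook-length formula: f^λ = n! / Π hook(c), product over all cells c of the Young diagram. For λ = (7, 6, 3, 1), n = 17 boxes. Hook lengths by row (left-to-right, top-to-bottom): [10, 8, 7, 5, 4, 3, 1]; [8, 6, 5, 3, 2, 1]; [4, 2, 1]; [1]. Product of hooks = 387072000. So f^λ = 17! / 387072000 = 355687428096000 / 387072000 = 918918.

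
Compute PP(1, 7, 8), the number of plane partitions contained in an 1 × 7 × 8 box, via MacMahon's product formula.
PP(1, 7, 8) = 6435

Evaluate the triple product over i = 1..1, j = 1..7, k = 1..8. The factors are (2/1) · (3/2) · (4/3) · (5/4) · (6/5) · (7/6) · (8/7) · (9/8) · … (56 factors total). The numerators and denominators telescope so the product is an integer; carrying out the multiplication exactly gives PP(1, 7, 8) = 6435.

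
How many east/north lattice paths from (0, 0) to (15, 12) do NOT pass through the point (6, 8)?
Number of paths = 15236715

Total paths from (0, 0) to (15, 12): C(27, 15) = 17383860. Paths through (6, 8): (paths (0, 0) → (6, 8)) × (paths (6, 8) → (15, 12)) = C(14, 6) · C(13, 9) = 3003 · 715 = 2147145. Avoidance count = 17383860 − 2147145 = 15236715.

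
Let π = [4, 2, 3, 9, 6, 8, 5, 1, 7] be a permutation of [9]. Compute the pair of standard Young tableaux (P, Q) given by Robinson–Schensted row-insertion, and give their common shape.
P = [1, 3, 5, 7] / [2, 6, 8] / [4] / [9];  Q = [1, 3, 4, 6] / [2, 5, 9] / [7] / [8];  common shape = (4, 3, 1, 1)

Row-insert the values π_1, π_2, … into P one at a time, bumping the leftmost entry strictly greater than the inserted value down to the next row. The recording tableau Q records, in position (i, j), the step at which that cell was added to P.
  Insert 4 (step 1): P = [4];  Q = [1]
  Insert 2 (step 2): P = [2] / [4];  Q = [1] / [2]
  Insert 3 (step 3): P = [2, 3] / [4];  Q = [1, 3] / [2]
  Insert 9 (step 4): P = [2, 3, 9] / [4];  Q = [1, 3, 4] / [2]
  Insert 6 (step 5): P = [2, 3, 6] / [4, 9];  Q = [1, 3, 4] / [2, 5]
  Insert 8 (step 6): P = [2, 3, 6, 8] / [4, 9];  Q = [1, 3, 4, 6] / [2, 5]
  Insert 5 (step 7): P = [2, 3, 5, 8] / [4, 6] / [9];  Q = [1, 3, 4, 6] / [2, 5] / [7]
  Insert 1 (step 8): P = [1, 3, 5, 8] / [2, 6] / [4] / [9];  Q = [1, 3, 4, 6] / [2, 5] / [7] / [8]
  Insert 7 (step 9): P = [1, 3, 5, 7] / [2, 6, 8] / [4] / [9];  Q = [1, 3, 4, 6] / [2, 5, 9] / [7] / [8]
Final shape: (4, 3, 1, 1).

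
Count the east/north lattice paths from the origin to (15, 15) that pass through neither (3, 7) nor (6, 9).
Number of paths = 120957095

Inclusion–exclusion. Total paths: C(30, 15) = 155117520. Through P₁: C(10, 3)·C(20, 12) = 15116400. Through P₂: C(15, 6)·C(15, 9) = 25050025. Since P₁ is strictly southwest of P₂, a monotone path through both must visit P₁ then P₂; paths through both = C(10, 3)·C(5, 3)·C(15, 9) = 6006000. Avoid both = 155117520 − 15116400 − 25050025 + 6006000 = 120957095.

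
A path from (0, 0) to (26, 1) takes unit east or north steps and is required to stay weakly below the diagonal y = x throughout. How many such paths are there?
Number of paths = 26

By the reflection principle (André's argument), the number of monotone paths to (26, 1) with n ≤ m that never go above y = x is C(27, 26) − C(27, 27) = 27 − 1 = 26.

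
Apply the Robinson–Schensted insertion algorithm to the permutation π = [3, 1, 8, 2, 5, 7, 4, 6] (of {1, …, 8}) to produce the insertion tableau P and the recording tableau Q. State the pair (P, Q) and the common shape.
P = [1, 2, 4, 6] / [3, 5, 7] / [8];  Q = [1, 3, 5, 6] / [2, 4, 8] / [7];  common shape = (4, 3, 1)

Row-insert the values π_1, π_2, … into P one at a time, bumping the leftmost entry strictly greater than the inserted value down to the next row. The recording tableau Q records, in position (i, j), the step at which that cell was added to P.
  Insert 3 (step 1): P = [3];  Q = [1]
  Insert 1 (step 2): P = [1] / [3];  Q = [1] / [2]
  Insert 8 (step 3): P = [1, 8] / [3];  Q = [1, 3] / [2]
  Insert 2 (step 4): P = [1, 2] / [3, 8];  Q = [1, 3] / [2, 4]
  Insert 5 (step 5): P = [1, 2, 5] / [3, 8];  Q = [1, 3, 5] / [2, 4]
  Insert 7 (step 6): P = [1, 2, 5, 7] / [3, 8];  Q = [1, 3, 5, 6] / [2, 4]
  Insert 4 (step 7): P = [1, 2, 4, 7] / [3, 5] / [8];  Q = [1, 3, 5, 6] / [2, 4] / [7]
  Insert 6 (step 8): P = [1, 2, 4, 6] / [3, 5, 7] / [8];  Q = [1, 3, 5, 6] / [2, 4, 8] / [7]
Final shape: (4, 3, 1).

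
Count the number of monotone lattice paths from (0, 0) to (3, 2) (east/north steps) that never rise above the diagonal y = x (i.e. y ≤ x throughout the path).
Number of paths = 5

By the reflection principle (André's argument), the number of monotone paths to (3, 2) with n ≤ m that never go above y = x is C(5, 3) − C(5, 4) = 10 − 5 = 5.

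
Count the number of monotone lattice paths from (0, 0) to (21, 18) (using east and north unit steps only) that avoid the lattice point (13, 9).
Number of paths = 50266863790

Total paths from (0, 0) to (21, 18): C(39, 21) = 62359143990. Paths through (13, 9): (paths (0, 0) → (13, 9)) × (paths (13, 9) → (21, 18)) = C(22, 13) · C(17, 8) = 497420 · 24310 = 12092280200. Avoidance count = 62359143990 − 12092280200 = 50266863790.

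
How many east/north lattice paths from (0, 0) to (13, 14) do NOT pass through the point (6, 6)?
Number of paths = 14112360

Total paths from (0, 0) to (13, 14): C(27, 13) = 20058300. Paths through (6, 6): (paths (0, 0) → (6, 6)) × (paths (6, 6) → (13, 14)) = C(12, 6) · C(15, 7) = 924 · 6435 = 5945940. Avoidance count = 20058300 − 5945940 = 14112360.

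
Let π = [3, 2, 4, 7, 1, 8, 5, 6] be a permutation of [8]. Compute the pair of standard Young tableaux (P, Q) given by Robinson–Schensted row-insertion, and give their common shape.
P = [1, 4, 5, 6] / [2, 7, 8] / [3];  Q = [1, 3, 4, 6] / [2, 7, 8] / [5];  common shape = (4, 3, 1)

Row-insert the values π_1, π_2, … into P one at a time, bumping the leftmost entry strictly greater than the inserted value down to the next row. The recording tableau Q records, in position (i, j), the step at which that cell was added to P.
  Insert 3 (step 1): P = [3];  Q = [1]
  Insert 2 (step 2): P = [2] / [3];  Q = [1] / [2]
  Insert 4 (step 3): P = [2, 4] / [3];  Q = [1, 3] / [2]
  Insert 7 (step 4): P = [2, 4, 7] / [3];  Q = [1, 3, 4] / [2]
  Insert 1 (step 5): P = [1, 4, 7] / [2] / [3];  Q = [1, 3, 4] / [2] / [5]
  Insert 8 (step 6): P = [1, 4, 7, 8] / [2] / [3];  Q = [1, 3, 4, 6] / [2] / [5]
  Insert 5 (step 7): P = [1, 4, 5, 8] / [2, 7] / [3];  Q = [1, 3, 4, 6] / [2, 7] / [5]
  Insert 6 (step 8): P = [1, 4, 5, 6] / [2, 7, 8] / [3];  Q = [1, 3, 4, 6] / [2, 7, 8] / [5]
Final shape: (4, 3, 1).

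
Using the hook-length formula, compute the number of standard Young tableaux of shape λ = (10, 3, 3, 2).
# SYT of shape (10, 3, 3, 2) = 848232

Hook-length formula: f^λ = n! / Π hook(c), product over all cells c of the Young diagram. For λ = (10, 3, 3, 2), n = 18 boxes. Hook lengths by row (left-to-right, top-to-bottom): [13, 12, 10, 7, 6, 5, 4, 3, 2, 1]; [5, 4, 2]; [4, 3, 1]; [2, 1]. Product of hooks = 7547904000. So f^λ = 18! / 7547904000 = 6402373705728000 / 7547904000 = 848232.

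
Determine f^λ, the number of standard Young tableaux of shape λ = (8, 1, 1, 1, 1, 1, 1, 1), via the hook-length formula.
# SYT of shape (8, 1, 1, 1, 1, 1, 1, 1) = 3432

Hook-length formula: f^λ = n! / Π hook(c), product over all cells c of the Young diagram. For λ = (8, 1, 1, 1, 1, 1, 1, 1), n = 15 boxes. Hook lengths by row (left-to-right, top-to-bottom): [15, 7, 6, 5, 4, 3, 2, 1]; [7]; [6]; [5]; [4]; [3]; [2]; [1]. Product of hooks = 381024000. So f^λ = 15! / 381024000 = 1307674368000 / 381024000 = 3432.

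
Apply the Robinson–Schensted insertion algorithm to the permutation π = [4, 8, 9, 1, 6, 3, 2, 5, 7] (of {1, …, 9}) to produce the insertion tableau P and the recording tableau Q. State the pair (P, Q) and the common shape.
P = [1, 2, 5, 7] / [3, 6, 9] / [4] / [8];  Q = [1, 2, 3, 9] / [4, 5, 8] / [6] / [7];  common shape = (4, 3, 1, 1)

Row-insert the values π_1, π_2, … into P one at a time, bumping the leftmost entry strictly greater than the inserted value down to the next row. The recording tableau Q records, in position (i, j), the step at which that cell was added to P.
  Insert 4 (step 1): P = [4];  Q = [1]
  Insert 8 (step 2): P = [4, 8];  Q = [1, 2]
  Insert 9 (step 3): P = [4, 8, 9];  Q = [1, 2, 3]
  Insert 1 (step 4): P = [1, 8, 9] / [4];  Q = [1, 2, 3] / [4]
  Insert 6 (step 5): P = [1, 6, 9] / [4, 8];  Q = [1, 2, 3] / [4, 5]
  Insert 3 (step 6): P = [1, 3, 9] / [4, 6] / [8];  Q = [1, 2, 3] / [4, 5] / [6]
  Insert 2 (step 7): P = [1, 2, 9] / [3, 6] / [4] / [8];  Q = [1, 2, 3] / [4, 5] / [6] / [7]
  Insert 5 (step 8): P = [1, 2, 5] / [3, 6, 9] / [4] / [8];  Q = [1, 2, 3] / [4, 5, 8] / [6] / [7]
  Insert 7 (step 9): P = [1, 2, 5, 7] / [3, 6, 9] / [4] / [8];  Q = [1, 2, 3, 9] / [4, 5, 8] / [6] / [7]
Final shape: (4, 3, 1, 1).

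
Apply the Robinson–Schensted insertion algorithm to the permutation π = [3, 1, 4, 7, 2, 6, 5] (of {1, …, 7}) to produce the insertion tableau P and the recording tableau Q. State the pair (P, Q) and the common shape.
P = [1, 2, 5] / [3, 4, 6] / [7];  Q = [1, 3, 4] / [2, 5, 6] / [7];  common shape = (3, 3, 1)

Row-insert the values π_1, π_2, … into P one at a time, bumping the leftmost entry strictly greater than the inserted value down to the next row. The recording tableau Q records, in position (i, j), the step at which that cell was added to P.
  Insert 3 (step 1): P = [3];  Q = [1]
  Insert 1 (step 2): P = [1] / [3];  Q = [1] / [2]
  Insert 4 (step 3): P = [1, 4] / [3];  Q = [1, 3] / [2]
  Insert 7 (step 4): P = [1, 4, 7] / [3];  Q = [1, 3, 4] / [2]
  Insert 2 (step 5): P = [1, 2, 7] / [3, 4];  Q = [1, 3, 4] / [2, 5]
  Insert 6 (step 6): P = [1, 2, 6] / [3, 4, 7];  Q = [1, 3, 4] / [2, 5, 6]
  Insert 5 (step 7): P = [1, 2, 5] / [3, 4, 6] / [7];  Q = [1, 3, 4] / [2, 5, 6] / [7]
Final shape: (3, 3, 1).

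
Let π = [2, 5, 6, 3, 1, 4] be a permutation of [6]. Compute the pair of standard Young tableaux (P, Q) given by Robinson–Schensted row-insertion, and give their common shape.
P = [1, 3, 4] / [2, 6] / [5];  Q = [1, 2, 3] / [4, 6] / [5];  common shape = (3, 2, 1)

Row-insert the values π_1, π_2, … into P one at a time, bumping the leftmost entry strictly greater than the inserted value down to the next row. The recording tableau Q records, in position (i, j), the step at which that cell was added to P.
  Insert 2 (step 1): P = [2];  Q = [1]
  Insert 5 (step 2): P = [2, 5];  Q = [1, 2]
  Insert 6 (step 3): P = [2, 5, 6];  Q = [1, 2, 3]
  Insert 3 (step 4): P = [2, 3, 6] / [5];  Q = [1, 2, 3] / [4]
  Insert 1 (step 5): P = [1, 3, 6] / [2] / [5];  Q = [1, 2, 3] / [4] / [5]
  Insert 4 (step 6): P = [1, 3, 4] / [2, 6] / [5];  Q = [1, 2, 3] / [4, 6] / [5]
Final shape: (3, 2, 1).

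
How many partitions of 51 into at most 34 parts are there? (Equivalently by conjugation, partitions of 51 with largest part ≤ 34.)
p(51, parts ≤ 34) = 239028

Use the recurrence p(n, m) = p(n, m−1) + p(n−m, m): either the largest part is < m (count p(n, m−1)) or the largest part is exactly m (remove one copy of m, count p(n−m, m)). With p(0, ·) = 1 this gives p(51, parts ≤ 34) = 239028. (By conjugating Young diagrams, this also counts partitions of 51 into at most 34 parts.)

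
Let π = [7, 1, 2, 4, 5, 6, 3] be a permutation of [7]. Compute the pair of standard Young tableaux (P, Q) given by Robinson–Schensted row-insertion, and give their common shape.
P = [1, 2, 3, 5, 6] / [4] / [7];  Q = [1, 3, 4, 5, 6] / [2] / [7];  common shape = (5, 1, 1)

Row-insert the values π_1, π_2, … into P one at a time, bumping the leftmost entry strictly greater than the inserted value down to the next row. The recording tableau Q records, in position (i, j), the step at which that cell was added to P.
  Insert 7 (step 1): P = [7];  Q = [1]
  Insert 1 (step 2): P = [1] / [7];  Q = [1] / [2]
  Insert 2 (step 3): P = [1, 2] / [7];  Q = [1, 3] / [2]
  Insert 4 (step 4): P = [1, 2, 4] / [7];  Q = [1, 3, 4] / [2]
  Insert 5 (step 5): P = [1, 2, 4, 5] / [7];  Q = [1, 3, 4, 5] / [2]
  Insert 6 (step 6): P = [1, 2, 4, 5, 6] / [7];  Q = [1, 3, 4, 5, 6] / [2]
  Insert 3 (step 7): P = [1, 2, 3, 5, 6] / [4] / [7];  Q = [1, 3, 4, 5, 6] / [2] / [7]
Final shape: (5, 1, 1).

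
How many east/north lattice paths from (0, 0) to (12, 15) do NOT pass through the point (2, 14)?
Number of paths = 17382540

Total paths from (0, 0) to (12, 15): C(27, 12) = 17383860. Paths through (2, 14): (paths (0, 0) → (2, 14)) × (paths (2, 14) → (12, 15)) = C(16, 2) · C(11, 10) = 120 · 11 = 1320. Avoidance count = 17383860 − 1320 = 17382540.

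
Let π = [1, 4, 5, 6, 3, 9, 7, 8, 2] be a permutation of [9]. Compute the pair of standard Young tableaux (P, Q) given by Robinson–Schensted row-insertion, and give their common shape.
P = [1, 2, 5, 6, 7, 8] / [3, 9] / [4];  Q = [1, 2, 3, 4, 6, 8] / [5, 7] / [9];  common shape = (6, 2, 1)

Row-insert the values π_1, π_2, … into P one at a time, bumping the leftmost entry strictly greater than the inserted value down to the next row. The recording tableau Q records, in position (i, j), the step at which that cell was added to P.
  Insert 1 (step 1): P = [1];  Q = [1]
  Insert 4 (step 2): P = [1, 4];  Q = [1, 2]
  Insert 5 (step 3): P = [1, 4, 5];  Q = [1, 2, 3]
  Insert 6 (step 4): P = [1, 4, 5, 6];  Q = [1, 2, 3, 4]
  Insert 3 (step 5): P = [1, 3, 5, 6] / [4];  Q = [1, 2, 3, 4] / [5]
  Insert 9 (step 6): P = [1, 3, 5, 6, 9] / [4];  Q = [1, 2, 3, 4, 6] / [5]
  Insert 7 (step 7): P = [1, 3, 5, 6, 7] / [4, 9];  Q = [1, 2, 3, 4, 6] / [5, 7]
  Insert 8 (step 8): P = [1, 3, 5, 6, 7, 8] / [4, 9];  Q = [1, 2, 3, 4, 6, 8] / [5, 7]
  Insert 2 (step 9): P = [1, 2, 5, 6, 7, 8] / [3, 9] / [4];  Q = [1, 2, 3, 4, 6, 8] / [5, 7] / [9]
Final shape: (6, 2, 1).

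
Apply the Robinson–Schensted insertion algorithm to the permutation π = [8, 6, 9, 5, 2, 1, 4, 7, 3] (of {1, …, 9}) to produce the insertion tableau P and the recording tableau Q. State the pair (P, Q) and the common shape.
P = [1, 3, 7] / [2, 4] / [5, 9] / [6] / [8];  Q = [1, 3, 8] / [2, 7] / [4, 9] / [5] / [6];  common shape = (3, 2, 2, 1, 1)

Row-insert the values π_1, π_2, … into P one at a time, bumping the leftmost entry strictly greater than the inserted value down to the next row. The recording tableau Q records, in position (i, j), the step at which that cell was added to P.
  Insert 8 (step 1): P = [8];  Q = [1]
  Insert 6 (step 2): P = [6] / [8];  Q = [1] / [2]
  Insert 9 (step 3): P = [6, 9] / [8];  Q = [1, 3] / [2]
  Insert 5 (step 4): P = [5, 9] / [6] / [8];  Q = [1, 3] / [2] / [4]
  Insert 2 (step 5): P = [2, 9] / [5] / [6] / [8];  Q = [1, 3] / [2] / [4] / [5]
  Insert 1 (step 6): P = [1, 9] / [2] / [5] / [6] / [8];  Q = [1, 3] / [2] / [4] / [5] / [6]
  Insert 4 (step 7): P = [1, 4] / [2, 9] / [5] / [6] / [8];  Q = [1, 3] / [2, 7] / [4] / [5] / [6]
  Insert 7 (step 8): P = [1, 4, 7] / [2, 9] / [5] / [6] / [8];  Q = [1, 3, 8] / [2, 7] / [4] / [5] / [6]
  Insert 3 (step 9): P = [1, 3, 7] / [2, 4] / [5, 9] / [6] / [8];  Q = [1, 3, 8] / [2, 7] / [4, 9] / [5] / [6]
Final shape: (3, 2, 2, 1, 1).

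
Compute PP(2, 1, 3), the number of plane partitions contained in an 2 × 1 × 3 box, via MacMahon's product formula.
PP(2, 1, 3) = 10

Evaluate the triple product over i = 1..2, j = 1..1, k = 1..3. The factors are (2/1) · (3/2) · (4/3) · (3/2) · (4/3) · (5/4). The numerators and denominators telescope so the product is an integer; carrying out the multiplication exactly gives PP(2, 1, 3) = 10.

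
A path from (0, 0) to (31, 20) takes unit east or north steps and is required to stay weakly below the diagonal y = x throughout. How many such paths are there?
Number of paths = 29075683360185

By the reflection principle (André's argument), the number of monotone paths to (31, 20) with n ≤ m that never go above y = x is C(51, 31) − C(51, 32) = 77535155627160 − 48459472266975 = 29075683360185.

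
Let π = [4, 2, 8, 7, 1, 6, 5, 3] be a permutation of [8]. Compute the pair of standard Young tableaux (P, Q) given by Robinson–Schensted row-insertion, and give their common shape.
P = [1, 3] / [2, 5] / [4, 6] / [7] / [8];  Q = [1, 3] / [2, 4] / [5, 6] / [7] / [8];  common shape = (2, 2, 2, 1, 1)

Row-insert the values π_1, π_2, … into P one at a time, bumping the leftmost entry strictly greater than the inserted value down to the next row. The recording tableau Q records, in position (i, j), the step at which that cell was added to P.
  Insert 4 (step 1): P = [4];  Q = [1]
  Insert 2 (step 2): P = [2] / [4];  Q = [1] / [2]
  Insert 8 (step 3): P = [2, 8] / [4];  Q = [1, 3] / [2]
  Insert 7 (step 4): P = [2, 7] / [4, 8];  Q = [1, 3] / [2, 4]
  Insert 1 (step 5): P = [1, 7] / [2, 8] / [4];  Q = [1, 3] / [2, 4] / [5]
  Insert 6 (step 6): P = [1, 6] / [2, 7] / [4, 8];  Q = [1, 3] / [2, 4] / [5, 6]
  Insert 5 (step 7): P = [1, 5] / [2, 6] / [4, 7] / [8];  Q = [1, 3] / [2, 4] / [5, 6] / [7]
  Insert 3 (step 8): P = [1, 3] / [2, 5] / [4, 6] / [7] / [8];  Q = [1, 3] / [2, 4] / [5, 6] / [7] / [8]
Final shape: (2, 2, 2, 1, 1).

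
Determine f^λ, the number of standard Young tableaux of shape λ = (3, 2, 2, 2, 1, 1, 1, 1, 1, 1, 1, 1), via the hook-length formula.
# SYT of shape (3, 2, 2, 2, 1, 1, 1, 1, 1, 1, 1, 1) = 15912

Hook-length formula: f^λ = n! / Π hook(c), product over all cells c of the Young diagram. For λ = (3, 2, 2, 2, 1, 1, 1, 1, 1, 1, 1, 1), n = 17 boxes. Hook lengths by row (left-to-right, top-to-bottom): [14, 5, 1]; [12, 3]; [11, 2]; [10, 1]; [8]; [7]; [6]; [5]; [4]; [3]; [2]; [1]. Product of hooks = 22353408000. So f^λ = 17! / 22353408000 = 355687428096000 / 22353408000 = 15912.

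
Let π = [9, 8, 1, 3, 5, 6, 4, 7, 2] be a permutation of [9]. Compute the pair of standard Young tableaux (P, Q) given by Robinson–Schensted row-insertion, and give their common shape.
P = [1, 2, 4, 6, 7] / [3] / [5] / [8] / [9];  Q = [1, 4, 5, 6, 8] / [2] / [3] / [7] / [9];  common shape = (5, 1, 1, 1, 1)

Row-insert the values π_1, π_2, … into P one at a time, bumping the leftmost entry strictly greater than the inserted value down to the next row. The recording tableau Q records, in position (i, j), the step at which that cell was added to P.
  Insert 9 (step 1): P = [9];  Q = [1]
  Insert 8 (step 2): P = [8] / [9];  Q = [1] / [2]
  Insert 1 (step 3): P = [1] / [8] / [9];  Q = [1] / [2] / [3]
  Insert 3 (step 4): P = [1, 3] / [8] / [9];  Q = [1, 4] / [2] / [3]
  Insert 5 (step 5): P = [1, 3, 5] / [8] / [9];  Q = [1, 4, 5] / [2] / [3]
  Insert 6 (step 6): P = [1, 3, 5, 6] / [8] / [9];  Q = [1, 4, 5, 6] / [2] / [3]
  Insert 4 (step 7): P = [1, 3, 4, 6] / [5] / [8] / [9];  Q = [1, 4, 5, 6] / [2] / [3] / [7]
  Insert 7 (step 8): P = [1, 3, 4, 6, 7] / [5] / [8] / [9];  Q = [1, 4, 5, 6, 8] / [2] / [3] / [7]
  Insert 2 (step 9): P = [1, 2, 4, 6, 7] / [3] / [5] / [8] / [9];  Q = [1, 4, 5, 6, 8] / [2] / [3] / [7] / [9]
Final shape: (5, 1, 1, 1, 1).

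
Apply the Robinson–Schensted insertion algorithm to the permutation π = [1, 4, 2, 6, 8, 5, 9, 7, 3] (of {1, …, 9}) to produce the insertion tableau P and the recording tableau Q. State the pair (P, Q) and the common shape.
P = [1, 2, 3, 7, 9] / [4, 5, 8] / [6];  Q = [1, 2, 4, 5, 7] / [3, 6, 8] / [9];  common shape = (5, 3, 1)

Row-insert the values π_1, π_2, … into P one at a time, bumping the leftmost entry strictly greater than the inserted value down to the next row. The recording tableau Q records, in position (i, j), the step at which that cell was added to P.
  Insert 1 (step 1): P = [1];  Q = [1]
  Insert 4 (step 2): P = [1, 4];  Q = [1, 2]
  Insert 2 (step 3): P = [1, 2] / [4];  Q = [1, 2] / [3]
  Insert 6 (step 4): P = [1, 2, 6] / [4];  Q = [1, 2, 4] / [3]
  Insert 8 (step 5): P = [1, 2, 6, 8] / [4];  Q = [1, 2, 4, 5] / [3]
  Insert 5 (step 6): P = [1, 2, 5, 8] / [4, 6];  Q = [1, 2, 4, 5] / [3, 6]
  Insert 9 (step 7): P = [1, 2, 5, 8, 9] / [4, 6];  Q = [1, 2, 4, 5, 7] / [3, 6]
  Insert 7 (step 8): P = [1, 2, 5, 7, 9] / [4, 6, 8];  Q = [1, 2, 4, 5, 7] / [3, 6, 8]
  Insert 3 (step 9): P = [1, 2, 3, 7, 9] / [4, 5, 8] / [6];  Q = [1, 2, 4, 5, 7] / [3, 6, 8] / [9]
Final shape: (5, 3, 1).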